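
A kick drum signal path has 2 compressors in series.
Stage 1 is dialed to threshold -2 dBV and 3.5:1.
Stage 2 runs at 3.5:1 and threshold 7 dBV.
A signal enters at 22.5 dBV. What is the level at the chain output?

Stage 1: 24.5 dB above -2 dBV, reduced 3.5:1 to 7 dB above → 5 dBV.
Stage 2: 5 dBV ≤ 7 dBV, so stage 2 doesn't engage; output 5 dBV.

5 dBV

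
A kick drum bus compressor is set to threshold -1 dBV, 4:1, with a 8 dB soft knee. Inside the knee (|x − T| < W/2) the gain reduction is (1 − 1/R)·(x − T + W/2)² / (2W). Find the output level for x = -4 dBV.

x − T + W/2 = -4 − (-1) + 4 = 1.
GR = (1 − 1/4) × 1² / 16 = 0.75 × 1 / 16 = 0.046875 dB.
Output = -4 − 0.046875 = -4.046875 dBV.

-4.046875 dBV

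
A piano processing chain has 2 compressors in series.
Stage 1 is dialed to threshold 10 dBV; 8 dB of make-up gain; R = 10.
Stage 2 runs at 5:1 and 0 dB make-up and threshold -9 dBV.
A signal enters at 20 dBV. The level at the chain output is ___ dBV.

Stage 1: overshoot 10 dB → 10/10 = 1 dB → 11 dBV; +8 dB make-up → 19 dBV.
Stage 2: overshoot 28 dB → 28/5 = 5.6 dB → -3.4 dBV.

-3.4 dBV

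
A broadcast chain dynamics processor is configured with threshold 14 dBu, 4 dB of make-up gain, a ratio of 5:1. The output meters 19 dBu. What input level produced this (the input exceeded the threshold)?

Before make-up, the level was 19 − 4 = 15 dBu.
Post-compression overshoot = 15 − 14 = 1 dB.
Undo the ratio: input overshoot = 1 × 5 = 5 dB, giving input = 19 dBu.

19 dBu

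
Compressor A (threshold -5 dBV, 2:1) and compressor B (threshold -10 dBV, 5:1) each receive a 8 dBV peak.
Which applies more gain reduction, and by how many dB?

B, by 7.9 dB

A: 13 dB over, compressed to 6.5 dB over, so 6.5 dB of GR.
B: 18 dB over, compressed to 3.6 dB over, so 14.4 dB of GR.
B reduces 7.9 dB more.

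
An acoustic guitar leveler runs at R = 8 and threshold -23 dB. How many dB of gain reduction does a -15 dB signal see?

7 dB

The signal is 8 dB above threshold.
At 8:1, output sits 8/8 = 1 dB above threshold.
So the signal is attenuated by 8 − 1 = 7 dB.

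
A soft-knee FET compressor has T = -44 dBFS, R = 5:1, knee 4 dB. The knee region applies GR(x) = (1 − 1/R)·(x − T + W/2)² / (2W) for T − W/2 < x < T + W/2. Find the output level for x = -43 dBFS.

x − T + W/2 = -43 − (-44) + 2 = 3.
GR = (1 − 1/5) × 3² / 8 = 0.8 × 9 / 8 = 0.9 dB.
Output = -43 − 0.9 = -43.9 dBFS.

-43.9 dBFS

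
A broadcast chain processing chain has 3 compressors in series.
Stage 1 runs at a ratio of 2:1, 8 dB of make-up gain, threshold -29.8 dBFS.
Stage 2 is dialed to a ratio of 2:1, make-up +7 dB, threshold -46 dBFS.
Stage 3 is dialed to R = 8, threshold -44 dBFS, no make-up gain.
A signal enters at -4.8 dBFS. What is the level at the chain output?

-41.08125 dBFS

Stage 1: overshoot 25 dB → 25/2 = 12.5 dB → -17.3 dBFS; +8 dB make-up → -9.3 dBFS.
Stage 2: overshoot 36.7 dB → 36.7/2 = 18.35 dB → -27.65 dBFS; +7 dB make-up → -20.65 dBFS.
Stage 3: overshoot 23.35 dB → 23.35/8 = 2.91875 dB → -41.08125 dBFS.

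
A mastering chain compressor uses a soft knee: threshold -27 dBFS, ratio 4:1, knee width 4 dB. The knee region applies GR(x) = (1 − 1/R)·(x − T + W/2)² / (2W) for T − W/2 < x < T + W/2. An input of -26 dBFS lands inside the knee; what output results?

-26.84375 dBFS

x − T + W/2 = -26 − (-27) + 2 = 3.
GR = (1 − 1/4) × 3² / 8 = 0.75 × 9 / 8 = 0.84375 dB.
Output = -26 − 0.84375 = -26.84375 dBFS.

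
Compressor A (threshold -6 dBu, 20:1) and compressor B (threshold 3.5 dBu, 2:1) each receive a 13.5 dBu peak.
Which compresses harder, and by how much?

A: overshoot 19.5 dB → output overshoot 0.975 dB → GR 18.525 dB.
B: overshoot 10 dB → output overshoot 5 dB → GR 5 dB.
A reduces 13.525 dB more.

A, by 13.525 dB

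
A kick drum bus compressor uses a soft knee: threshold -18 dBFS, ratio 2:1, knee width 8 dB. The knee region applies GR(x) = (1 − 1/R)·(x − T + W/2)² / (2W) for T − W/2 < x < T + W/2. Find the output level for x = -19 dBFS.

x − T + W/2 = -19 − (-18) + 4 = 3.
GR = (1 − 1/2) × 3² / 16 = 0.5 × 9 / 16 = 0.28125 dB.
Output = -19 − 0.28125 = -19.28125 dBFS.

-19.28125 dBFS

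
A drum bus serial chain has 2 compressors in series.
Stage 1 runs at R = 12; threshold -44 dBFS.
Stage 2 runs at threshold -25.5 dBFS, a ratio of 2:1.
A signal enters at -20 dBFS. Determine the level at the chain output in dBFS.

-42 dBFS

Stage 1: -20 dBFS is 24 dB over -44 dBFS; at 12:1 that becomes 2 dB over, giving -42 dBFS.
Stage 2: below threshold (-42 ≤ -25.5); passes unchanged; output -42 dBFS.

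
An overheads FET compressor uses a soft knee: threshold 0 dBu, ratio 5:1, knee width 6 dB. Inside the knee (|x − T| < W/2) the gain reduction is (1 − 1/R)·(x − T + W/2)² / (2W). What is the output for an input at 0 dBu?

x − T + W/2 = 0 − 0 + 3 = 3.
GR = (1 − 1/5) × 3² / 12 = 0.8 × 9 / 12 = 0.6 dB.
Output = 0 − 0.6 = -0.6 dBu.

-0.6 dBu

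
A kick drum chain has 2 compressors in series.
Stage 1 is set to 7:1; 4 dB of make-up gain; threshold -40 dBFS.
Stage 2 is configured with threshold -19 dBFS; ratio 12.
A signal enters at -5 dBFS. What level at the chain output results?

-31 dBFS

Stage 1: overshoot 35 dB → 35/7 = 5 dB → -35 dBFS; +4 dB make-up → -31 dBFS.
Stage 2: -31 dBFS is at or below the -19 dBFS threshold — no compression; output -31 dBFS.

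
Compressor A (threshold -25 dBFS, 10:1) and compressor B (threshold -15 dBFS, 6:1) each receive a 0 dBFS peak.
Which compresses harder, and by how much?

A, by 10 dB

A: GR = 25 − 25/10 = 22.5 dB.
B: GR = 15 − 15/6 = 12.5 dB.
A reduces 10 dB more.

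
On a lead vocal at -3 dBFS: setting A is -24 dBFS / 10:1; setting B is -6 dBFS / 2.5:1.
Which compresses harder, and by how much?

A, by 17.1 dB

A: 21 dB over, compressed to 2.1 dB over, so 18.9 dB of GR.
B: 3 dB over, compressed to 1.2 dB over, so 1.8 dB of GR.
A applies 17.1 dB more gain reduction.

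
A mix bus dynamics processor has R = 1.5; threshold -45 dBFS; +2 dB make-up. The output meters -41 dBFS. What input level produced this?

Stripping the +2 dB make-up gives -43 dBFS at the gain stage.
That's 2 dB above the -45 dBFS threshold.
Undo the ratio: input overshoot = 2 × 1.5 = 3 dB, giving input = -42 dBFS.

-42 dBFS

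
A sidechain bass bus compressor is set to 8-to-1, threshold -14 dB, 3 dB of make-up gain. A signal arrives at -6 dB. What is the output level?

Overshoot: -6 − (-14) = 8 dB.
The 8 dB excess becomes 1 dB after 8:1 reduction.
Output = -14 + 1 = -13 dB; make-up adds 3 dB, giving -10 dB.

-10 dB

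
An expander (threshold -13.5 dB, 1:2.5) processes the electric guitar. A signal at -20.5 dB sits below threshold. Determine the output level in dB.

Below threshold, a 1:2.5 expander applies gain = (2.5−1)×(T − x) of attenuation.
(2.5−1) × 7 = 10.5 dB, so output = -20.5 − 10.5 = -31 dB.

-31 dB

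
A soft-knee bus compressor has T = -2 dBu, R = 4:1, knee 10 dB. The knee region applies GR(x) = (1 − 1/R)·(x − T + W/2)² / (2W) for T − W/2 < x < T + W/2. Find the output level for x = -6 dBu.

-6.0375 dBu

x − T + W/2 = -6 − (-2) + 5 = 1.
GR = (1 − 1/4) × 1² / 20 = 0.75 × 1 / 20 = 0.0375 dB.
Output = -6 − 0.0375 = -6.0375 dBu.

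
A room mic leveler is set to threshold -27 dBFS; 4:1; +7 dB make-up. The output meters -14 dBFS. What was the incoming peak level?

-3 dBFS

Before make-up, the level was -14 − 7 = -21 dBFS.
Post-compression overshoot = -21 − (-27) = 6 dB.
Input overshoot = R × output overshoot = 24 dB → input = -27 + 24 = -3 dBFS.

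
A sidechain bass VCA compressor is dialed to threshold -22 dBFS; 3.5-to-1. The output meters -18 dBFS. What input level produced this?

That's 4 dB above the -22 dBFS threshold.
Input overshoot = R × output overshoot = 14 dB → input = -22 + 14 = -8 dBFS.

-8 dBFS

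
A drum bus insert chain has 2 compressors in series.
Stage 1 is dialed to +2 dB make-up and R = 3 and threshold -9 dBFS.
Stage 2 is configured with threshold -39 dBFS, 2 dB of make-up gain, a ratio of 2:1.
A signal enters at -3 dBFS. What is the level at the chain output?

-20 dBFS

Stage 1: overshoot 6 dB → 6/3 = 2 dB → -7 dBFS; +2 dB make-up → -5 dBFS.
Stage 2: overshoot 34 dB → 34/2 = 17 dB → -22 dBFS; +2 dB make-up → -20 dBFS.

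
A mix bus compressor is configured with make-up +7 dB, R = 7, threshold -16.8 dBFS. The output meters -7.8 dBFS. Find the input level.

Stripping the +7 dB make-up gives -14.8 dBFS at the gain stage.
That's 2 dB above the -16.8 dBFS threshold.
Before 7:1 compression the overshoot was 2 × 7 = 14 dB, so input = -16.8 + 14 = -2.8 dBFS.

-2.8 dBFS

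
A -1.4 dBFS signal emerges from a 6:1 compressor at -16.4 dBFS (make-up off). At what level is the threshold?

-19.4 dBFS

Gain reduction = -1.4 − (-16.4) = 15 dB; output overshoot = GR / (R − 1) = 15 / 5 = 3 dB.
Threshold = output − output overshoot = -16.4 − 3 = -19.4 dBFS.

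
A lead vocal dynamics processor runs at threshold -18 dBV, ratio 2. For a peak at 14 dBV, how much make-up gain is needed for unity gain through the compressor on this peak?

The peak compresses to -18 + 32/2 = -2 dBV.
To reach 14 dBV requires 14 − (-2) = 16 dB of make-up.

16 dB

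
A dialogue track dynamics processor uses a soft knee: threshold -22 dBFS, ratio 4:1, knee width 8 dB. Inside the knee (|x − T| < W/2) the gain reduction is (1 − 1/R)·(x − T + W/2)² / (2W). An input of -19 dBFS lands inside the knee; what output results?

-21.296875 dBFS

x − T + W/2 = -19 − (-22) + 4 = 7.
GR = (1 − 1/4) × 7² / 16 = 0.75 × 49 / 16 = 2.296875 dB.
Output = -19 − 2.296875 = -21.296875 dBFS.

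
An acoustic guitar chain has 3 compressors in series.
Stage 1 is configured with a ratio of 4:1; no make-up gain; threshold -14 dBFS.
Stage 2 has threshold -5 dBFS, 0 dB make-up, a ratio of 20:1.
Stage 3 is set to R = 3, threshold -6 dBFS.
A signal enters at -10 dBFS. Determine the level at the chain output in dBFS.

-13 dBFS

Stage 1: overshoot 4 dB → 4/4 = 1 dB → -13 dBFS.
Stage 2: -13 dBFS ≤ -5 dBFS, so stage 2 doesn't engage; output -13 dBFS.
Stage 3: -13 dBFS is at or below the -6 dBFS threshold — no compression; output -13 dBFS.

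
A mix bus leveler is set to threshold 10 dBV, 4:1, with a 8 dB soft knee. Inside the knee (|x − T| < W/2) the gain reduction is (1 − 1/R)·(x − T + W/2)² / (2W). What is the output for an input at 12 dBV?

x − T + W/2 = 12 − 10 + 4 = 6.
GR = (1 − 1/4) × 6² / 16 = 0.75 × 36 / 16 = 1.6875 dB.
Output = 12 − 1.6875 = 10.3125 dBV.

10.3125 dBV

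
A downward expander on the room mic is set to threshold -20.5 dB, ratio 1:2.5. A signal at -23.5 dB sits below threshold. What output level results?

-28 dB

The input is 3 dB below the -20.5 dB threshold.
A 1:2.5 expander multiplies undershoot by 2.5: 3 × 2.5 = 7.5 dB below threshold.
Output = -20.5 − 7.5 = -28 dB.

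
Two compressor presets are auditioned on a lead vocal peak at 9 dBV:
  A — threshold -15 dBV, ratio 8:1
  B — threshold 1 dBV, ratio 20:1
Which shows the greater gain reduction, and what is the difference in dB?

A: GR = 24 − 24/8 = 21 dB.
B: GR = 8 − 8/20 = 7.6 dB.
Difference: 13.4 dB in favour of A.

A, by 13.4 dB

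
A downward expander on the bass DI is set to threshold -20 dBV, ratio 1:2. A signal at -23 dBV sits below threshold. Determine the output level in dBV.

-26 dBV

Below threshold, a 1:2 expander applies gain = (2−1)×(T − x) of attenuation.
(2−1) × 3 = 3 dB, so output = -23 − 3 = -26 dBV.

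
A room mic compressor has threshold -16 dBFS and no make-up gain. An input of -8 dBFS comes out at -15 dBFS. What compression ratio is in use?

Input overshoot = -8 − (-16) = 8 dB; output overshoot = -15 − (-16) = 1 dB.
Ratio = 8 / 1 = 8.

8:1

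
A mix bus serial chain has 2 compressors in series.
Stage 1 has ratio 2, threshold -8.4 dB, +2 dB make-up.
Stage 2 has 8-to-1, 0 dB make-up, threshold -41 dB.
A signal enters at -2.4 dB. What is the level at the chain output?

Stage 1: -2.4 dB is 6 dB over -8.4 dB; at 2:1 that becomes 3 dB over, giving -5.4 dB; +2 dB make-up → -3.4 dB.
Stage 2: -3.4 dB is 37.6 dB over -41 dB; at 8:1 that becomes 4.7 dB over, giving -36.3 dB.

-36.3 dB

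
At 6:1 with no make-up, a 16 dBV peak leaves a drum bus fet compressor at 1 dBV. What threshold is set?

Gain reduction = 16 − 1 = 15 dB; output overshoot = GR / (R − 1) = 15 / 5 = 3 dB.
Threshold = output − output overshoot = 1 − 3 = -2 dBV.

-2 dBV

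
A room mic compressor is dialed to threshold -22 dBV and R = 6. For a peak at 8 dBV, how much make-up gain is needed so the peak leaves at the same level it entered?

The peak compresses to -22 + 30/6 = -17 dBV.
To reach 8 dBV requires 8 − (-17) = 25 dB of make-up.

25 dB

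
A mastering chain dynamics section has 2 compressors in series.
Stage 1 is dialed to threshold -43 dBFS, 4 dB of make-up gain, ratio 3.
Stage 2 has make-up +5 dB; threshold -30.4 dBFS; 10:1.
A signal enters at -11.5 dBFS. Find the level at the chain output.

-25.21 dBFS

Stage 1: 31.5 dB above -43 dBFS, reduced 3:1 to 10.5 dB above → -32.5 dBFS; +4 dB make-up → -28.5 dBFS.
Stage 2: overshoot 1.9 dB → 1.9/10 = 0.19 dB → -30.21 dBFS; +5 dB make-up → -25.21 dBFS.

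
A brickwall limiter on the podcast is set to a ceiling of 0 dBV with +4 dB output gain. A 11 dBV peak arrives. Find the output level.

The limiter clamps the peak to its 0 dBV ceiling.
Output gain then adds 4 dB: 0 + 4 = 4 dBV.

4 dBV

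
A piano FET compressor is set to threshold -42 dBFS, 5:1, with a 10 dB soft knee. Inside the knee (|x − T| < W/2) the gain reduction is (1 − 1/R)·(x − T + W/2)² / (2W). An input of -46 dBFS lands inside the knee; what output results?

x − T + W/2 = -46 − (-42) + 5 = 1.
GR = (1 − 1/5) × 1² / 20 = 0.8 × 1 / 20 = 0.04 dB.
Output = -46 − 0.04 = -46.04 dBFS.

-46.04 dBFS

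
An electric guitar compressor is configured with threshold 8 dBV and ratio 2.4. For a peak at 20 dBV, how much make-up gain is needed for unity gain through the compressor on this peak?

Without make-up, output = threshold + overshoot/2.4 = 8 + 5 = 13 dBV.
Gap to target: 7 dB.

7 dB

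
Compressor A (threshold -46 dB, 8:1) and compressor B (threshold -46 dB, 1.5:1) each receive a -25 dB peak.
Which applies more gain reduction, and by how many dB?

A: 21 dB over, compressed to 2.625 dB over, so 18.375 dB of GR.
B: 21 dB over, compressed to 14 dB over, so 7 dB of GR.
A reduces 11.375 dB more.

A, by 11.375 dB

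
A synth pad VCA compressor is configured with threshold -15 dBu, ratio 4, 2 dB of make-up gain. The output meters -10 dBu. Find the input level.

Before make-up, the level was -10 − 2 = -12 dBu.
Post-compression overshoot = -12 − (-15) = 3 dB.
Undo the ratio: input overshoot = 3 × 4 = 12 dB, giving input = -3 dBu.

-3 dBu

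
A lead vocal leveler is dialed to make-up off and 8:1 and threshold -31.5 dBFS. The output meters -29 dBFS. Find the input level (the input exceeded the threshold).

The compressed level sits -29 − (-31.5) = 2.5 dB over threshold.
Input overshoot = R × output overshoot = 20 dB → input = -31.5 + 20 = -11.5 dBFS.

-11.5 dBFS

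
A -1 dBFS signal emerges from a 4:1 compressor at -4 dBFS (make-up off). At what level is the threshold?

Let T be the threshold. Output overshoot = (input overshoot)/R, so -4 − T = (-1 − T)/4.
4·(-4 − T) = -1 − T → 3·T = -16 − (-1) = -15.
T = -15/3 = -5 dBFS.

-5 dBFS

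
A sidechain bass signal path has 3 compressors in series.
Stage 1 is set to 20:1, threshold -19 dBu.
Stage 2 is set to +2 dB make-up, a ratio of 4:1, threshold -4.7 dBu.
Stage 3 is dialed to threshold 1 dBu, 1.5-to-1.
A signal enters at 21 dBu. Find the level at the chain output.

Stage 1: 21 dBu is 40 dB over -19 dBu; at 20:1 that becomes 2 dB over, giving -17 dBu.
Stage 2: -17 dBu is at or below the -4.7 dBu threshold — no compression; make-up brings it to -15 dBu.
Stage 3: -15 dBu is at or below the 1 dBu threshold — no compression; output -15 dBu.

-15 dBu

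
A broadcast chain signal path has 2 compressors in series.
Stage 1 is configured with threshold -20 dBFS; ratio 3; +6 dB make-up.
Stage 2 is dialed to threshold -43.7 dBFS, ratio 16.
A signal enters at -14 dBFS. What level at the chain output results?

-41.71875 dBFS

Stage 1: 6 dB above -20 dBFS, reduced 3:1 to 2 dB above → -18 dBFS; +6 dB make-up → -12 dBFS.
Stage 2: -12 dBFS is 31.7 dB over -43.7 dBFS; at 16:1 that becomes 1.98125 dB over, giving -41.71875 dBFS.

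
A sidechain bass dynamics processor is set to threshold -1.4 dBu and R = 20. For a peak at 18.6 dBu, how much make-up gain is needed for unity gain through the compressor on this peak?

19 dB

The peak compresses to -1.4 + 20/20 = -0.4 dBu.
To reach 18.6 dBu requires 18.6 − (-0.4) = 19 dB of make-up.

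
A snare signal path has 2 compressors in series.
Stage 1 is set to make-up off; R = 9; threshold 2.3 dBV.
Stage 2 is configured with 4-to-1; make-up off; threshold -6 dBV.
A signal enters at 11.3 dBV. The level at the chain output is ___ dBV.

Stage 1: overshoot 9 dB → 9/9 = 1 dB → 3.3 dBV.
Stage 2: 9.3 dB above -6 dBV, reduced 4:1 to 2.325 dB above → -3.675 dBV.

-3.675 dBV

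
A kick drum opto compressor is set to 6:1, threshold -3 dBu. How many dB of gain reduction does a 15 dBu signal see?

The signal is 18 dB above threshold.
A 6:1 ratio leaves 3 dB of that excess.
Gain reduction = 18 − 3 = 15 dB.

15 dB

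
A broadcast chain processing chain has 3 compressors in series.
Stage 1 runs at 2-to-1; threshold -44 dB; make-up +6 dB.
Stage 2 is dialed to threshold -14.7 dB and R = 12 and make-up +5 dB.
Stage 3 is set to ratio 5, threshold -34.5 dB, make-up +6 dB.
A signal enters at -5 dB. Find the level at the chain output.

Stage 1: -5 dB is 39 dB over -44 dB; at 2:1 that becomes 19.5 dB over, giving -24.5 dB; +6 dB make-up → -18.5 dB.
Stage 2: below threshold (-18.5 ≤ -14.7); passes unchanged; make-up brings it to -13.5 dB.
Stage 3: -13.5 dB is 21 dB over -34.5 dB; at 5:1 that becomes 4.2 dB over, giving -30.3 dB; +6 dB make-up → -24.3 dB.

-24.3 dB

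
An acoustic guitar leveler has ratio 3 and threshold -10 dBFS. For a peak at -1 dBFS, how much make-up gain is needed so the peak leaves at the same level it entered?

6 dB

Overshoot 9 dB → 9/3 = 3 dB after compression, so the compressed level is -10 + 3 = -7 dBFS.
Make-up = target − compressed = -1 − (-7) = 6 dB.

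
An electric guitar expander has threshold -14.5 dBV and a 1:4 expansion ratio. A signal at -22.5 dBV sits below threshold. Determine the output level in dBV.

Below threshold, a 1:4 expander applies gain = (4−1)×(T − x) of attenuation.
(4−1) × 8 = 24 dB, so output = -22.5 − 24 = -46.5 dBV.

-46.5 dBV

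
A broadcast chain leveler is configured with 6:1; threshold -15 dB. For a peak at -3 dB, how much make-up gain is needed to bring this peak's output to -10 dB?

The peak compresses to -15 + 12/6 = -13 dB.
To reach -10 dB requires -10 − (-13) = 3 dB of make-up.

3 dB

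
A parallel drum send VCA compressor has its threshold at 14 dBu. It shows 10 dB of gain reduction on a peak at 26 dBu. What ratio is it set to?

Input overshoot = 26 − 14 = 12 dB.
Output overshoot = 12 − 10 = 2 dB.
Ratio = input overshoot / output overshoot = 12 / 2 = 6.

6:1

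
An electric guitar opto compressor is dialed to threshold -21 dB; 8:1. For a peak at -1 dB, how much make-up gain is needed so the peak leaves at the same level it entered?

Without make-up, output = threshold + overshoot/8 = -21 + 2.5 = -18.5 dB.
Gap to target: 17.5 dB.

17.5 dB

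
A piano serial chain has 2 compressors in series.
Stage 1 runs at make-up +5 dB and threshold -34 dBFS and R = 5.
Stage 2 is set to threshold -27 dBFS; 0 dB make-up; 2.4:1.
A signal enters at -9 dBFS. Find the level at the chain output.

-25.75 dBFS

Stage 1: overshoot 25 dB → 25/5 = 5 dB → -29 dBFS; +5 dB make-up → -24 dBFS.
Stage 2: overshoot 3 dB → 3/2.4 = 1.25 dB → -25.75 dBFS.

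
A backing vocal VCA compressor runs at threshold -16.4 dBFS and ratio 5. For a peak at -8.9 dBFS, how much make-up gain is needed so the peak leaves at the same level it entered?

6 dB

Overshoot 7.5 dB → 7.5/5 = 1.5 dB after compression, so the compressed level is -16.4 + 1.5 = -14.9 dBFS.
Make-up = target − compressed = -8.9 − (-14.9) = 6 dB.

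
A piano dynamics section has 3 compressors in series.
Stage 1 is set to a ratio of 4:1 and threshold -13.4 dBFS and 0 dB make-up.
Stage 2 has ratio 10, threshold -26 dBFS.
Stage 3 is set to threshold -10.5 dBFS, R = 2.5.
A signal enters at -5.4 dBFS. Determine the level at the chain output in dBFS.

-24.54 dBFS

Stage 1: -5.4 dBFS is 8 dB over -13.4 dBFS; at 4:1 that becomes 2 dB over, giving -11.4 dBFS.
Stage 2: 14.6 dB above -26 dBFS, reduced 10:1 to 1.46 dB above → -24.54 dBFS.
Stage 3: -24.54 dBFS is at or below the -10.5 dBFS threshold — no compression; output -24.54 dBFS.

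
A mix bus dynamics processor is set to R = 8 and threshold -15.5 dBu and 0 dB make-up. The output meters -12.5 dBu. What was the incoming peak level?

8.5 dBu

The compressed level sits -12.5 − (-15.5) = 3 dB over threshold.
Undo the ratio: input overshoot = 3 × 8 = 24 dB, giving input = 8.5 dBu.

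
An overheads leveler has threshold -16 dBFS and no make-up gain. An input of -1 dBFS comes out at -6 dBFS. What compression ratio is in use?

Input overshoot = -1 − (-16) = 15 dB; output overshoot = -6 − (-16) = 10 dB.
Ratio = 15 / 10 = 1.5.

1.5:1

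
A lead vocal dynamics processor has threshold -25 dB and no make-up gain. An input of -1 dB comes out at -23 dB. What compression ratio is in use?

Input overshoot = -1 − (-25) = 24 dB; output overshoot = -23 − (-25) = 2 dB.
Ratio = 24 / 2 = 12.

12:1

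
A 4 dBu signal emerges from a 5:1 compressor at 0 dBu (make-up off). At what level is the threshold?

-1 dBu

Gain reduction = 4 − 0 = 4 dB; output overshoot = GR / (R − 1) = 4 / 4 = 1 dB.
Threshold = output − output overshoot = 0 − 1 = -1 dBu.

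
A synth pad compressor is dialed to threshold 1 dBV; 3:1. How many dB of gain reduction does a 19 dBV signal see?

Overshoot = 19 − 1 = 18 dB.
After 3:1 compression the overshoot becomes 18/3 = 6 dB.
Gain reduction = 18 − 6 = 12 dB.

12 dB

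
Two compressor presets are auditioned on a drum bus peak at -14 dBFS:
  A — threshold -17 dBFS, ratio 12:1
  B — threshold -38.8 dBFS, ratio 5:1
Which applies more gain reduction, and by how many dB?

A: 3 dB over, compressed to 0.25 dB over, so 2.75 dB of GR.
B: 24.8 dB over, compressed to 4.96 dB over, so 19.84 dB of GR.
Difference: 17.09 dB in favour of B.

B, by 17.09 dB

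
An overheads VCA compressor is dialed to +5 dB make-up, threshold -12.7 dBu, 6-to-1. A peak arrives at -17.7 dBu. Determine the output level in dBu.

-12.7 dBu

-17.7 dBu is 5 dB below the -12.7 dBu threshold, so no gain reduction is applied.
Make-up gain adds 5 dB: -17.7 + 5 = -12.7 dBu.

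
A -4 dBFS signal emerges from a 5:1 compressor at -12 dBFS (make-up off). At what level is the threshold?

Input is 10 dB above T (since output overshoot × R = input overshoot: (-12 − T)·5 = -4 − T gives T = -14 dBFS).
Check: -14 + (-4 − (-14))/5 = -14 + 2 = -12 dBFS. ✓

-14 dBFS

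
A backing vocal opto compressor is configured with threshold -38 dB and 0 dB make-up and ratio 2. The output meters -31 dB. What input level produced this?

-24 dB

That's 7 dB above the -38 dB threshold.
Undo the ratio: input overshoot = 7 × 2 = 14 dB, giving input = -24 dB.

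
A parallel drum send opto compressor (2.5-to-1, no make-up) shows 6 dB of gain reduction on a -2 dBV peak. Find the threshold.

Let T be the threshold. Output overshoot = (input overshoot)/R, so -8 − T = (-2 − T)/2.5.
2.5·(-8 − T) = -2 − T → 1.5·T = -20 − (-2) = -18.
T = -18/1.5 = -12 dBV.

-12 dBV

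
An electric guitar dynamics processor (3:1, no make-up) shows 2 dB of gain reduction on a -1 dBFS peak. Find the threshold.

Let T be the threshold. Output overshoot = (input overshoot)/R, so -3 − T = (-1 − T)/3.
3·(-3 − T) = -1 − T → 2·T = -9 − (-1) = -8.
T = -8/2 = -4 dBFS.

-4 dBFS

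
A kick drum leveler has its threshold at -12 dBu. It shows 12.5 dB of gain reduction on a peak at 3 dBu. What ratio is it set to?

Input overshoot = 3 − (-12) = 15 dB.
Output overshoot = 15 − 12.5 = 2.5 dB.
Ratio = input overshoot / output overshoot = 15 / 2.5 = 6.

6:1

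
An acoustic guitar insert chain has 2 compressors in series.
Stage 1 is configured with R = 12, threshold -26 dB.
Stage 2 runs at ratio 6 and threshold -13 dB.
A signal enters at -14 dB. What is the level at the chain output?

-25 dB

Stage 1: -14 dB is 12 dB over -26 dB; at 12:1 that becomes 1 dB over, giving -25 dB.
Stage 2: -25 dB ≤ -13 dB, so stage 2 doesn't engage; output -25 dB.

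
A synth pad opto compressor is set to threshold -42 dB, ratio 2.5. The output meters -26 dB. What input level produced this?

The compressed level sits -26 − (-42) = 16 dB over threshold.
Undo the ratio: input overshoot = 16 × 2.5 = 40 dB, giving input = -2 dB.

-2 dB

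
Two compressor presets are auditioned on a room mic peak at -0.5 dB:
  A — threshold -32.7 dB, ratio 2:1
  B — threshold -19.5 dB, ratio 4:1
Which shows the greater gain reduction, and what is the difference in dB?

A: GR = 32.2 − 32.2/2 = 16.1 dB.
B: GR = 19 − 19/4 = 14.25 dB.
A reduces 1.85 dB more.

A, by 1.85 dB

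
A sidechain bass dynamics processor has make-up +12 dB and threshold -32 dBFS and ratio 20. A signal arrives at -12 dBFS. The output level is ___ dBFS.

-12 dBFS sits 20 dB over threshold.
The 20 dB excess becomes 1 dB after 20:1 reduction.
So the level is -32 + 1 = -31 dBFS; make-up adds 12 dB, giving -19 dBFS.

-19 dBFS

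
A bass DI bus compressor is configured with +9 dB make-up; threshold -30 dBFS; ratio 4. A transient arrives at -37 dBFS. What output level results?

-28 dBFS

-37 dBFS is 7 dB below the -30 dBFS threshold, so no gain reduction is applied.
Make-up gain adds 9 dB: -37 + 9 = -28 dBFS.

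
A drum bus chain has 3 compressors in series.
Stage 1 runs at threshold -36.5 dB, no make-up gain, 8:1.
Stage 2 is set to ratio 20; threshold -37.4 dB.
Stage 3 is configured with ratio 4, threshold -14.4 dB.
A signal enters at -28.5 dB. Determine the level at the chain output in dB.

Stage 1: overshoot 8 dB → 8/8 = 1 dB → -35.5 dB.
Stage 2: overshoot 1.9 dB → 1.9/20 = 0.095 dB → -37.305 dB.
Stage 3: -37.305 dB is at or below the -14.4 dB threshold — no compression; output -37.305 dB.

-37.305 dB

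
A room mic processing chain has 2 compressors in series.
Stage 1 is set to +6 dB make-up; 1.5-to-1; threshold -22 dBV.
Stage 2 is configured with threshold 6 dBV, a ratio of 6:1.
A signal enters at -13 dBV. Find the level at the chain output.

-10 dBV

Stage 1: -13 dBV is 9 dB over -22 dBV; at 1.5:1 that becomes 6 dB over, giving -16 dBV; +6 dB make-up → -10 dBV.
Stage 2: -10 dBV ≤ 6 dBV, so stage 2 doesn't engage; output -10 dBV.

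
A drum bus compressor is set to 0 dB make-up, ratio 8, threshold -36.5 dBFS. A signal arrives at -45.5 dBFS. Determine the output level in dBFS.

-45.5 dBFS is 9 dB below the -36.5 dBFS threshold, so no gain reduction is applied.
Output = input = -45.5 dBFS.

-45.5 dBFS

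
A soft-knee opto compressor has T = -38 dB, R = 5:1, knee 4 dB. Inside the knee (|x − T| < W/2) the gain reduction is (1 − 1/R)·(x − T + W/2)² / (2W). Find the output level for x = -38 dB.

x − T + W/2 = -38 − (-38) + 2 = 2.
GR = (1 − 1/5) × 2² / 8 = 0.8 × 4 / 8 = 0.4 dB.
Output = -38 − 0.4 = -38.4 dB.

-38.4 dB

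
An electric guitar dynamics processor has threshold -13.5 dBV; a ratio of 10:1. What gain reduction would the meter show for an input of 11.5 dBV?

Overshoot = 11.5 − (-13.5) = 25 dB.
After 10:1 compression the overshoot becomes 25/10 = 2.5 dB.
Gain reduction = 25 − 2.5 = 22.5 dB.

22.5 dB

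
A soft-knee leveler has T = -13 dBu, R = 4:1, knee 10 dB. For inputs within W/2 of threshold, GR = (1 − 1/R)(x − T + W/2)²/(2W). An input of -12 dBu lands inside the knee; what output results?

-13.35 dBu

x − T + W/2 = -12 − (-13) + 5 = 6.
GR = (1 − 1/4) × 6² / 20 = 0.75 × 36 / 20 = 1.35 dB.
Output = -12 − 1.35 = -13.35 dBu.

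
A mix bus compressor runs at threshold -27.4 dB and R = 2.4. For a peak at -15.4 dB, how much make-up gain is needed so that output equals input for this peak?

The peak compresses to -27.4 + 12/2.4 = -22.4 dB.
To reach -15.4 dB requires -15.4 − (-22.4) = 7 dB of make-up.

7 dB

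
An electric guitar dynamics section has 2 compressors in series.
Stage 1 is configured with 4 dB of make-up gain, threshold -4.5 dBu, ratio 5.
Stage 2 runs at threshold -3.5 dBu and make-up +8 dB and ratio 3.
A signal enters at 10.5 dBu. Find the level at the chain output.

Stage 1: 10.5 dBu is 15 dB over -4.5 dBu; at 5:1 that becomes 3 dB over, giving -1.5 dBu; +4 dB make-up → 2.5 dBu.
Stage 2: overshoot 6 dB → 6/3 = 2 dB → -1.5 dBu; +8 dB make-up → 6.5 dBu.

6.5 dBu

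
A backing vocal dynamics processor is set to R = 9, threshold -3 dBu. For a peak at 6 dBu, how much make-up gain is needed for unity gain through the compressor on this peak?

8 dB

Without make-up, output = threshold + overshoot/9 = -3 + 1 = -2 dBu.
Gap to target: 8 dB.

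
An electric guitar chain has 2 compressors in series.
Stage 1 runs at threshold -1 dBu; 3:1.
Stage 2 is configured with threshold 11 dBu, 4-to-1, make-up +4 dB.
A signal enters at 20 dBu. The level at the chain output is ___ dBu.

10 dBu

Stage 1: 20 dBu is 21 dB over -1 dBu; at 3:1 that becomes 7 dB over, giving 6 dBu.
Stage 2: below threshold (6 ≤ 11); passes unchanged; make-up brings it to 10 dBu.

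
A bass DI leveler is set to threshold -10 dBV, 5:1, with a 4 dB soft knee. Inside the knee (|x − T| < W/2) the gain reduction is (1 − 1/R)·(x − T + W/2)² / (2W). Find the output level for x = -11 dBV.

-11.1 dBV

x − T + W/2 = -11 − (-10) + 2 = 1.
GR = (1 − 1/5) × 1² / 8 = 0.8 × 1 / 8 = 0.1 dB.
Output = -11 − 0.1 = -11.1 dBV.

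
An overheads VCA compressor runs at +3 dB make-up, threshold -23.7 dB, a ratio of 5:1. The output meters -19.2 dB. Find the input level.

-16.2 dB

Before make-up, the level was -19.2 − 3 = -22.2 dB.
The compressed level sits -22.2 − (-23.7) = 1.5 dB over threshold.
Undo the ratio: input overshoot = 1.5 × 5 = 7.5 dB, giving input = -16.2 dB.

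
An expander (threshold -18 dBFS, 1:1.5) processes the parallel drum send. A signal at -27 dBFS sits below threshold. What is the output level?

Undershoot = (-18) − (-27) = 9 dB.
At 1:1.5, that expands to 13.5 dB under threshold.
Output = -18 − 13.5 = -31.5 dBFS.

-31.5 dBFS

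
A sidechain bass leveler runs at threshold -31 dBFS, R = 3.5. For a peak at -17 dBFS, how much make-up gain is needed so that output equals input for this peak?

The peak compresses to -31 + 14/3.5 = -27 dBFS.
To reach -17 dBFS requires -17 − (-27) = 10 dB of make-up.

10 dB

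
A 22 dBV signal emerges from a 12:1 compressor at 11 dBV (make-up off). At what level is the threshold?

Input is 12 dB above T (since output overshoot × R = input overshoot: (11 − T)·12 = 22 − T gives T = 10 dBV).
Check: 10 + (22 − 10)/12 = 10 + 1 = 11 dBV. ✓

10 dBV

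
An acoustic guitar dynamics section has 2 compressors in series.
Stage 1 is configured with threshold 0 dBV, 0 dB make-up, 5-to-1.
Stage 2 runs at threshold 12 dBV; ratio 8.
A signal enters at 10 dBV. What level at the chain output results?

2 dBV

Stage 1: 10 dBV is 10 dB over 0 dBV; at 5:1 that becomes 2 dB over, giving 2 dBV.
Stage 2: 2 dBV is at or below the 12 dBV threshold — no compression; output 2 dBV.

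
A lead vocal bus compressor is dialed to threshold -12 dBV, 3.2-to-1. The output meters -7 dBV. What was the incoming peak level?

The compressed level sits -7 − (-12) = 5 dB over threshold.
Undo the ratio: input overshoot = 5 × 3.2 = 16 dB, giving input = 4 dBV.

4 dBV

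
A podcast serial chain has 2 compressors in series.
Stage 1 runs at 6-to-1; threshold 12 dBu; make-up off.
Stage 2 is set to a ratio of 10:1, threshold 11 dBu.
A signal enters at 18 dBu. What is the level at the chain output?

11.2 dBu

Stage 1: 18 dBu is 6 dB over 12 dBu; at 6:1 that becomes 1 dB over, giving 13 dBu.
Stage 2: overshoot 2 dB → 2/10 = 0.2 dB → 11.2 dBu.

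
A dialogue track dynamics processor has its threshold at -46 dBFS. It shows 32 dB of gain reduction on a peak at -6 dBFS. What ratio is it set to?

Input overshoot = -6 − (-46) = 40 dB.
Output overshoot = 40 − 32 = 8 dB.
Ratio = input overshoot / output overshoot = 40 / 8 = 5.

5:1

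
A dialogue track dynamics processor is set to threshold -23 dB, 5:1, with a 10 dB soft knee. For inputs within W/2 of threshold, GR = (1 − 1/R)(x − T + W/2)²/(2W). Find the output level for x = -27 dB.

-27.04 dB

x − T + W/2 = -27 − (-23) + 5 = 1.
GR = (1 − 1/5) × 1² / 20 = 0.8 × 1 / 20 = 0.04 dB.
Output = -27 − 0.04 = -27.04 dB.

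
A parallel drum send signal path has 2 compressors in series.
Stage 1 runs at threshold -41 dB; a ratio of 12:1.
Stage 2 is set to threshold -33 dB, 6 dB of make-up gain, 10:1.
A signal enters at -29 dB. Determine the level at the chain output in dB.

Stage 1: -29 dB is 12 dB over -41 dB; at 12:1 that becomes 1 dB over, giving -40 dB.
Stage 2: -40 dB ≤ -33 dB, so stage 2 doesn't engage; make-up brings it to -34 dB.

-34 dB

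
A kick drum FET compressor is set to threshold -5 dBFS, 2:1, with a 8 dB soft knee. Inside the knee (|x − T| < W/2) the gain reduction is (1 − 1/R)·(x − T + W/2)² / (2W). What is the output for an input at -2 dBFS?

-3.53125 dBFS

x − T + W/2 = -2 − (-5) + 4 = 7.
GR = (1 − 1/2) × 7² / 16 = 0.5 × 49 / 16 = 1.53125 dB.
Output = -2 − 1.53125 = -3.53125 dBFS.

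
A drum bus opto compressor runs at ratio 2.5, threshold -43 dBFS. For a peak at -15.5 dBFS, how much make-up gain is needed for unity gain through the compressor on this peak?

16.5 dB

The peak compresses to -43 + 27.5/2.5 = -32 dBFS.
To reach -15.5 dBFS requires -15.5 − (-32) = 16.5 dB of make-up.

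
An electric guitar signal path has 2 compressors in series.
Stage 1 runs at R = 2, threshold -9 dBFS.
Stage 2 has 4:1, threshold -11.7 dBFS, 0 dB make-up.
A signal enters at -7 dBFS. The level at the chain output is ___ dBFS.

Stage 1: -7 dBFS is 2 dB over -9 dBFS; at 2:1 that becomes 1 dB over, giving -8 dBFS.
Stage 2: overshoot 3.7 dB → 3.7/4 = 0.925 dB → -10.775 dBFS.

-10.775 dBFS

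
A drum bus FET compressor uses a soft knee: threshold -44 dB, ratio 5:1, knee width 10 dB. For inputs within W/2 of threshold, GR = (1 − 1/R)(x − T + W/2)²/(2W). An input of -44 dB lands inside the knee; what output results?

x − T + W/2 = -44 − (-44) + 5 = 5.
GR = (1 − 1/5) × 5² / 20 = 0.8 × 25 / 20 = 1 dB.
Output = -44 − 1 = -45 dB.

-45 dB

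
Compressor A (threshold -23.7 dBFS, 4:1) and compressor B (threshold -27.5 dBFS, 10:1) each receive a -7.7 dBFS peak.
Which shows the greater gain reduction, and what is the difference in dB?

A: GR = 16 − 16/4 = 12 dB.
B: GR = 19.8 − 19.8/10 = 17.82 dB.
B applies 5.82 dB more gain reduction.

B, by 5.82 dB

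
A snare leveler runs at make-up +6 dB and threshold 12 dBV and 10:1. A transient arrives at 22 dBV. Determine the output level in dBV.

19 dBV

The input is 10 dB above the 12 dBV threshold.
At 10:1 the overshoot is divided by 10, leaving 1 dB above threshold.
That puts the output at 13 dBV; make-up adds 6 dB, giving 19 dBV.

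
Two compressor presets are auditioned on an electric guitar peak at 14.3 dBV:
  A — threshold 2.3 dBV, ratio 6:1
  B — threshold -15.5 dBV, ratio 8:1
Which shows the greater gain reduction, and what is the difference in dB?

A: GR = 12 − 12/6 = 10 dB.
B: GR = 29.8 − 29.8/8 = 26.075 dB.
B applies 16.075 dB more gain reduction.

B, by 16.075 dB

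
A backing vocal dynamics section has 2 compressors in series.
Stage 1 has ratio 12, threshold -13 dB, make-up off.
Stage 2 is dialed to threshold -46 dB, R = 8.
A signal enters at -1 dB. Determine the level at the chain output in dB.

Stage 1: 12 dB above -13 dB, reduced 12:1 to 1 dB above → -12 dB.
Stage 2: -12 dB is 34 dB over -46 dB; at 8:1 that becomes 4.25 dB over, giving -41.75 dB.

-41.75 dB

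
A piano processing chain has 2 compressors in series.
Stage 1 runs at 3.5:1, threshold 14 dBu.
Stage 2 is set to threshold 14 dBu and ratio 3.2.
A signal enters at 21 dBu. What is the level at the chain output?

Stage 1: 21 dBu is 7 dB over 14 dBu; at 3.5:1 that becomes 2 dB over, giving 16 dBu.
Stage 2: overshoot 2 dB → 2/3.2 = 0.625 dB → 14.625 dBu.

14.625 dBu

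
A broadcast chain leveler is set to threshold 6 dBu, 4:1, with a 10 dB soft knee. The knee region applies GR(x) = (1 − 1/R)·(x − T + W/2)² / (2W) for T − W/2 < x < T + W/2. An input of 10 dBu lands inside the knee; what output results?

x − T + W/2 = 10 − 6 + 5 = 9.
GR = (1 − 1/4) × 9² / 20 = 0.75 × 81 / 20 = 3.0375 dB.
Output = 10 − 3.0375 = 6.9625 dBu.

6.9625 dBu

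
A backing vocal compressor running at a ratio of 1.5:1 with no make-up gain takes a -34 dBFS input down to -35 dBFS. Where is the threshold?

Input is 3 dB above T (since output overshoot × R = input overshoot: (-35 − T)·1.5 = -34 − T gives T = -37 dBFS).
Check: -37 + (-34 − (-37))/1.5 = -37 + 2 = -35 dBFS. ✓

-37 dBFS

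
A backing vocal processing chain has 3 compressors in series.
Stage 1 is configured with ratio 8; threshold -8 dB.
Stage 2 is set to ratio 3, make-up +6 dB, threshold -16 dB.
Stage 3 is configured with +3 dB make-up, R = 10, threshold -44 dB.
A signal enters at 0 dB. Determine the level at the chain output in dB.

-37.3 dB

Stage 1: 8 dB above -8 dB, reduced 8:1 to 1 dB above → -7 dB.
Stage 2: overshoot 9 dB → 9/3 = 3 dB → -13 dB; +6 dB make-up → -7 dB.
Stage 3: -7 dB is 37 dB over -44 dB; at 10:1 that becomes 3.7 dB over, giving -40.3 dB; +3 dB make-up → -37.3 dB.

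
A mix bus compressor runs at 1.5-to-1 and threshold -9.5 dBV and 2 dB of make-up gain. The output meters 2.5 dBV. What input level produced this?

Before make-up, the level was 2.5 − 2 = 0.5 dBV.
That's 10 dB above the -9.5 dBV threshold.
Before 1.5:1 compression the overshoot was 10 × 1.5 = 15 dB, so input = -9.5 + 15 = 5.5 dBV.

5.5 dBV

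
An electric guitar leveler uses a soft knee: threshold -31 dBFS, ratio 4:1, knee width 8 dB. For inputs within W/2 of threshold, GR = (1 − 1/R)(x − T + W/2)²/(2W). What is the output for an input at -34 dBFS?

x − T + W/2 = -34 − (-31) + 4 = 1.
GR = (1 − 1/4) × 1² / 16 = 0.75 × 1 / 16 = 0.046875 dB.
Output = -34 − 0.046875 = -34.046875 dBFS.

-34.046875 dBFS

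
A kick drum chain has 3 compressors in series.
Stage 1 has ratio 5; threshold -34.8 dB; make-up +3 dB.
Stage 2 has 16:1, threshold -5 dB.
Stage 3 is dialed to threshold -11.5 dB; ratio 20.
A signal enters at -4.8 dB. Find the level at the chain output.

Stage 1: 30 dB above -34.8 dB, reduced 5:1 to 6 dB above → -28.8 dB; +3 dB make-up → -25.8 dB.
Stage 2: -25.8 dB is at or below the -5 dB threshold — no compression; output -25.8 dB.
Stage 3: below threshold (-25.8 ≤ -11.5); passes unchanged; output -25.8 dB.

-25.8 dB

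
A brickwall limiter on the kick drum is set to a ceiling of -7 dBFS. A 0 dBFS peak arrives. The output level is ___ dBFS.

-7 dBFS

At ∞:1, everything above -7 dBFS is held at the ceiling.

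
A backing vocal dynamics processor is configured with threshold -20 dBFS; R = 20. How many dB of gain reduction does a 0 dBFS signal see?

19 dB

0 dBFS exceeds the threshold by 20 dB.
After 20:1 compression the overshoot becomes 20/20 = 1 dB.
So the signal is attenuated by 20 − 1 = 19 dB.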